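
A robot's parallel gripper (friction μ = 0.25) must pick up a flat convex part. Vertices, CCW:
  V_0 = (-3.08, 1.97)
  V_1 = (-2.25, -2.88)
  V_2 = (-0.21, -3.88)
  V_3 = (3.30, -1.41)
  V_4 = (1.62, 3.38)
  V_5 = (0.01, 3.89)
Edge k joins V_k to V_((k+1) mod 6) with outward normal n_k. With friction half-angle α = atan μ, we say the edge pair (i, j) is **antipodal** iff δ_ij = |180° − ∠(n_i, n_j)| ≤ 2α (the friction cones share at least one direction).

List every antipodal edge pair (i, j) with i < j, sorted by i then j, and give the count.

count = 3; pairs: (0,3), (1,4), (2,5)

α = atan 0.25 = 14.04°;  2α = 28.07°
n_0 = (-0.9857, -0.1687)
n_1 = (-0.4402, -0.8979)
n_2 = (+0.5755, -0.8178)
n_3 = (+0.9436, +0.3310)
n_4 = (+0.3020, +0.9533)
n_5 = (-0.5278, +0.8494)
  (0,1): δ = 125.83°  ·
  (0,2): δ = 64.58°  ·
  (0,3): δ = 9.62°  ✓
  (0,4): δ = 62.71°  ·
  (0,5): δ = 112.14°  ·
  (1,2): δ = 118.75°  ·
  (1,3): δ = 44.56°  ·
  (1,4): δ = 8.54°  ✓
  (1,5): δ = 57.97°  ·
  (2,3): δ = 105.81°  ·
  (2,4): δ = 52.71°  ·
  (2,5): δ = 3.28°  ✓
  (3,4): δ = 126.90°  ·
  (3,5): δ = 77.47°  ·
  (4,5): δ = 130.57°  ·
antipodal pairs: 3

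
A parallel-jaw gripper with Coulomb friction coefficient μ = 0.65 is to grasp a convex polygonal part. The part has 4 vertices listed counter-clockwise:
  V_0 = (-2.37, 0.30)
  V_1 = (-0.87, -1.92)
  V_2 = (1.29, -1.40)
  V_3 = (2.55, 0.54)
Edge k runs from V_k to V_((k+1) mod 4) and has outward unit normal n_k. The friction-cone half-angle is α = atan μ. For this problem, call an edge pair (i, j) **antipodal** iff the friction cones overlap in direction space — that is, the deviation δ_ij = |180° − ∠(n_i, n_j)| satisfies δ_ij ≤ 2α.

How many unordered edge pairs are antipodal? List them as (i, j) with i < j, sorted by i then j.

count = 3; pairs: (0,3), (1,3), (2,3)

α = atan 0.65 = 33.02°;  2α = 66.05°
n_0 = (-0.8286, -0.5599)
n_1 = (+0.2341, -0.9722)
n_2 = (+0.8386, -0.5447)
n_3 = (-0.0487, +0.9988)
  (0,1): δ = 110.51°  ·
  (0,2): δ = 67.05°  ·
  (0,3): δ = 58.75°  ✓
  (1,2): δ = 136.54°  ·
  (1,3): δ = 10.74°  ✓
  (2,3): δ = 54.20°  ✓
antipodal pairs: 3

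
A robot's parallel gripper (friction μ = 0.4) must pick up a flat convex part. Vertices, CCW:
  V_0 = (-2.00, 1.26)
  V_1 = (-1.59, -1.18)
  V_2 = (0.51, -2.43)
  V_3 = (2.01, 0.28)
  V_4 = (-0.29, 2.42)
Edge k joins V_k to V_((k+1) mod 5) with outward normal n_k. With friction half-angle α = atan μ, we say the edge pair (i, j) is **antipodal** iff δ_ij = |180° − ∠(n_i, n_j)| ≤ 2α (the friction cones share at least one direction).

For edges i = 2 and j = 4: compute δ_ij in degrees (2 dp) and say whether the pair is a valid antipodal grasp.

δ = 26.88°, valid

α = atan 0.4 = 21.80°;  2α = 43.60°
edge 2: e_2 = (+1.50, +2.71);  n_2 = (+0.8749, -0.4843)
edge 4: e_4 = (-1.71, -1.16);  n_4 = (-0.5614, +0.8276)
∠(n_2, n_4) = 153.12°
δ = |180° − 153.12°| = 26.88°
26.88° ≤ 2α = 43.60°  →  valid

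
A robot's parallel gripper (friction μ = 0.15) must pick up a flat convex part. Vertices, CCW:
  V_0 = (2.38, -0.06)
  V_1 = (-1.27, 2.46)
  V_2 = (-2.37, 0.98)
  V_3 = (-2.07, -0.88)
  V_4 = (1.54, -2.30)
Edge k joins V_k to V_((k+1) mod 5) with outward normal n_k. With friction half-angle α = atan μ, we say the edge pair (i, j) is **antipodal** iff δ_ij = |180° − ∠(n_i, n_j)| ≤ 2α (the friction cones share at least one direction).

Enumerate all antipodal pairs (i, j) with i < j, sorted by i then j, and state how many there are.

α = atan 0.15 = 8.53°;  2α = 17.06°
n_0 = (+0.5682, +0.8229)
n_1 = (-0.8026, +0.5965)
n_2 = (-0.9872, -0.1592)
n_3 = (-0.3661, -0.9306)
n_4 = (+0.9363, -0.3511)
  (0,1): δ = 92.00°  ·
  (0,2): δ = 46.22°  ·
  (0,3): δ = 13.15°  ✓
  (0,4): δ = 104.07°  ·
  (1,2): δ = 134.22°  ·
  (1,3): δ = 74.85°  ·
  (1,4): δ = 16.07°  ✓
  (2,3): δ = 120.63°  ·
  (2,4): δ = 29.72°  ·
  (3,4): δ = 89.08°  ·
antipodal pairs: 2

count = 2; pairs: (0,3), (1,4)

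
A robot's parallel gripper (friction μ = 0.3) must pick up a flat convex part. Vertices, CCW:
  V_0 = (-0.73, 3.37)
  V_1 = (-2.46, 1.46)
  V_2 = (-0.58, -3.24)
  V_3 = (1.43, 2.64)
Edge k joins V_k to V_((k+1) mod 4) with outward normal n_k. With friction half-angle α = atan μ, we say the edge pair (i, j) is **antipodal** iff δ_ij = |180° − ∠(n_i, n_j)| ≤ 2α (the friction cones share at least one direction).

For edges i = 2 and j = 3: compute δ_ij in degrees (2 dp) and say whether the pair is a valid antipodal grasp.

α = atan 0.3 = 16.70°;  2α = 33.40°
edge 2: e_2 = (+2.01, +5.88);  n_2 = (+0.9462, -0.3235)
edge 3: e_3 = (-2.16, +0.73);  n_3 = (+0.3202, +0.9474)
∠(n_2, n_3) = 90.20°
δ = |180° − 90.20°| = 89.80°
89.80° > 2α = 33.40°  →  invalid

δ = 89.80°, invalid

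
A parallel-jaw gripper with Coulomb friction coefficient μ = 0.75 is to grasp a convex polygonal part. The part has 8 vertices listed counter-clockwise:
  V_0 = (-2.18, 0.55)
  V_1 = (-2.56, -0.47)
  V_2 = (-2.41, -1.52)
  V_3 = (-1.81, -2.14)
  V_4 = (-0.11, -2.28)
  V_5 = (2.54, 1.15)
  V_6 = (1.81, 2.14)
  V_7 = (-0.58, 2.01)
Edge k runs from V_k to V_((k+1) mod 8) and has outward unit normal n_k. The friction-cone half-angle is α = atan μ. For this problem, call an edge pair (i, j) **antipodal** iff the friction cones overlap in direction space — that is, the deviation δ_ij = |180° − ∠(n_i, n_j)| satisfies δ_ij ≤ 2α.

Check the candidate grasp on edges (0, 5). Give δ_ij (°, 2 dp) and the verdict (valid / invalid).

α = atan 0.75 = 36.87°;  2α = 73.74°
edge 0: e_0 = (-0.38, -1.02);  n_0 = (-0.9371, +0.3491)
edge 5: e_5 = (-0.73, +0.99);  n_5 = (+0.8049, +0.5935)
∠(n_0, n_5) = 123.16°
δ = |180° − 123.16°| = 56.84°
56.84° ≤ 2α = 73.74°  →  valid

δ = 56.84°, valid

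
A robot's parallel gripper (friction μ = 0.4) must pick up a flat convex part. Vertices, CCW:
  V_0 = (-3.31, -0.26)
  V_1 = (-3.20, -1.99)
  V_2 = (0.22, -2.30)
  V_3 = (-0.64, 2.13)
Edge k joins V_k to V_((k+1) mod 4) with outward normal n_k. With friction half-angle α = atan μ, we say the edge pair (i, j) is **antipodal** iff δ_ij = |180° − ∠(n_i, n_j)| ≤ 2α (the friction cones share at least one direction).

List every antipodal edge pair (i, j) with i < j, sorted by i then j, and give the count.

count = 1; pairs: (0,2)

α = atan 0.4 = 21.80°;  2α = 43.60°
n_0 = (-0.9980, -0.0635)
n_1 = (-0.0903, -0.9959)
n_2 = (+0.9817, +0.1906)
n_3 = (-0.6670, +0.7451)
  (0,1): δ = 98.82°  ·
  (0,2): δ = 7.35°  ✓
  (0,3): δ = 128.19°  ·
  (1,2): δ = 73.83°  ·
  (1,3): δ = 47.01°  ·
  (2,3): δ = 59.15°  ·
antipodal pairs: 1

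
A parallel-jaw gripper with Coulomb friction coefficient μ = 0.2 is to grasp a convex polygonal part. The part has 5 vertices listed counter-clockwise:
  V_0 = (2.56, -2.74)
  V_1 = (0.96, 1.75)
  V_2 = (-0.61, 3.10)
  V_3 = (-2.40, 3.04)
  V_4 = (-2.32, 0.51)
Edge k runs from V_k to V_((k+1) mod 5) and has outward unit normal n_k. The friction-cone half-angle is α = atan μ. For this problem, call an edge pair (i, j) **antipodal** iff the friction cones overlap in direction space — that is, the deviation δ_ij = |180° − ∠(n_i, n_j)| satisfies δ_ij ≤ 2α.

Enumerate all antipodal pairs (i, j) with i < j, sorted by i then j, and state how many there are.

α = atan 0.2 = 11.31°;  2α = 22.62°
n_0 = (+0.9420, +0.3357)
n_1 = (+0.6520, +0.7582)
n_2 = (-0.0335, +0.9994)
n_3 = (-0.9995, -0.0316)
n_4 = (-0.5543, -0.8323)
  (0,1): δ = 150.30°  ·
  (0,2): δ = 107.69°  ·
  (0,3): δ = 17.80°  ✓
  (0,4): δ = 36.72°  ·
  (1,2): δ = 137.39°  ·
  (1,3): δ = 47.50°  ·
  (1,4): δ = 7.03°  ✓
  (2,3): δ = 90.11°  ·
  (2,4): δ = 35.58°  ·
  (3,4): δ = 125.47°  ·
antipodal pairs: 2

count = 2; pairs: (0,3), (1,4)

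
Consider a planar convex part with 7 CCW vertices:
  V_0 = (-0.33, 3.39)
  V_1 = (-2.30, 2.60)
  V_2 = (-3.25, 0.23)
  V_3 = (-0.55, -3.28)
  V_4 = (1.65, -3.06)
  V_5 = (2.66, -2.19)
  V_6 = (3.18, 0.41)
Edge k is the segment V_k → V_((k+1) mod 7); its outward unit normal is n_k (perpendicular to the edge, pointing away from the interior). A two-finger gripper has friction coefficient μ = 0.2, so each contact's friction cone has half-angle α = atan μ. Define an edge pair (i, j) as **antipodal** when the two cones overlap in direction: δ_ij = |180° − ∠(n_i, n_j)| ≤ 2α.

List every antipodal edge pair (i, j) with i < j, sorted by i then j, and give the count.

count = 4; pairs: (0,3), (0,4), (1,5), (2,6)

α = atan 0.2 = 11.31°;  2α = 22.62°
n_0 = (-0.3722, +0.9282)
n_1 = (-0.9282, +0.3721)
n_2 = (-0.7926, -0.6097)
n_3 = (+0.0995, -0.9950)
n_4 = (+0.6526, -0.7577)
n_5 = (+0.9806, -0.1961)
n_6 = (+0.6472, +0.7623)
  (0,1): δ = 133.69°  ·
  (0,2): δ = 74.28°  ·
  (0,3): δ = 16.14°  ✓
  (0,4): δ = 18.89°  ✓
  (0,5): δ = 56.84°  ·
  (0,6): δ = 117.82°  ·
  (1,2): δ = 120.59°  ·
  (1,3): δ = 62.45°  ·
  (1,4): δ = 27.42°  ·
  (1,5): δ = 10.53°  ✓
  (1,6): δ = 71.51°  ·
  (2,3): δ = 121.86°  ·
  (2,4): δ = 86.83°  ·
  (2,5): δ = 48.88°  ·
  (2,6): δ = 12.10°  ✓
  (3,4): δ = 144.97°  ·
  (3,5): δ = 107.02°  ·
  (3,6): δ = 46.04°  ·
  (4,5): δ = 142.05°  ·
  (4,6): δ = 81.07°  ·
  (5,6): δ = 119.02°  ·
antipodal pairs: 4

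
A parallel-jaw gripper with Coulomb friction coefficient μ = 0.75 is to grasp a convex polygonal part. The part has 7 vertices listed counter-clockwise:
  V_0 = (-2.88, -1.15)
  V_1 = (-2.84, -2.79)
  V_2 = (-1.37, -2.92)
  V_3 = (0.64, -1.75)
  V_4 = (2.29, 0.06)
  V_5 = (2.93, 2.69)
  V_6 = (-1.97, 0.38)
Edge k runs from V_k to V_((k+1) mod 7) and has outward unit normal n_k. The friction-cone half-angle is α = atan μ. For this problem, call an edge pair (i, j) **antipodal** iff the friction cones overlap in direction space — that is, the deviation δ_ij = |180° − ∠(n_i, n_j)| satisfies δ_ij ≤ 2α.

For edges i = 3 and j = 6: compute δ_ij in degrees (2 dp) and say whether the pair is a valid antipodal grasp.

δ = 11.61°, valid

α = atan 0.75 = 36.87°;  2α = 73.74°
edge 3: e_3 = (+1.65, +1.81);  n_3 = (+0.7390, -0.6737)
edge 6: e_6 = (-0.91, -1.53);  n_6 = (-0.8595, +0.5112)
∠(n_3, n_6) = 168.39°
δ = |180° − 168.39°| = 11.61°
11.61° ≤ 2α = 73.74°  →  valid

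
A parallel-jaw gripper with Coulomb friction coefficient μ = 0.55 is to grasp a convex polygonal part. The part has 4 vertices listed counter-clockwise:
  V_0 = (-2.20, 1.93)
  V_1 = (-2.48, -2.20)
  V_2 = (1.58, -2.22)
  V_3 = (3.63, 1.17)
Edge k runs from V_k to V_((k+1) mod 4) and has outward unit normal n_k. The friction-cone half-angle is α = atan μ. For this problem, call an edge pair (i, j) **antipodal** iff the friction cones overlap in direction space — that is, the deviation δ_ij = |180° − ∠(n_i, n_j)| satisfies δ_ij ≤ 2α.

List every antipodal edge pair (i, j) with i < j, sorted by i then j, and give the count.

α = atan 0.55 = 28.81°;  2α = 57.62°
n_0 = (-0.9977, +0.0676)
n_1 = (-0.0049, -1.0000)
n_2 = (+0.8557, -0.5175)
n_3 = (+0.1293, +0.9916)
  (0,1): δ = 86.40°  ·
  (0,2): δ = 27.28°  ✓
  (0,3): δ = 86.45°  ·
  (1,2): δ = 120.88°  ·
  (1,3): δ = 7.14°  ✓
  (2,3): δ = 66.27°  ·
antipodal pairs: 2

count = 2; pairs: (0,2), (1,3)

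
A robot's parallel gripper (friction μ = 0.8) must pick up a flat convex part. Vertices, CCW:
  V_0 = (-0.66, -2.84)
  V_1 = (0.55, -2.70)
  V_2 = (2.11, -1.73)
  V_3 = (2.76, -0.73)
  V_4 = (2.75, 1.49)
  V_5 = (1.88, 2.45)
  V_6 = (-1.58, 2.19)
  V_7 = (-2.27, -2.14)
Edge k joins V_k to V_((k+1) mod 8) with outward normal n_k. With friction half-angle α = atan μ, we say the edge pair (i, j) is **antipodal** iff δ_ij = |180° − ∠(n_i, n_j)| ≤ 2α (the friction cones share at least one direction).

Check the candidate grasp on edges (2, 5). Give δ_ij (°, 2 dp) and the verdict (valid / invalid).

α = atan 0.8 = 38.66°;  2α = 77.32°
edge 2: e_2 = (+0.65, +1.00);  n_2 = (+0.8384, -0.5450)
edge 5: e_5 = (-3.46, -0.26);  n_5 = (-0.0749, +0.9972)
∠(n_2, n_5) = 127.32°
δ = |180° − 127.32°| = 52.68°
52.68° ≤ 2α = 77.32°  →  valid

δ = 52.68°, valid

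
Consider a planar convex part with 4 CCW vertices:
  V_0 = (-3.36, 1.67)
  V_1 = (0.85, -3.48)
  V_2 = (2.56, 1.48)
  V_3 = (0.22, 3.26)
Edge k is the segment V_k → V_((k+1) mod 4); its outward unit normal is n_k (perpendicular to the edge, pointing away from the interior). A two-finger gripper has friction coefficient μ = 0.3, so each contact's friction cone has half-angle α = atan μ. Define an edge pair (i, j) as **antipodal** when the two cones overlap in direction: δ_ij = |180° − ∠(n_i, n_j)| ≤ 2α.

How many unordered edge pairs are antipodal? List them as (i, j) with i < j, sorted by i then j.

α = atan 0.3 = 16.70°;  2α = 33.40°
n_0 = (-0.7742, -0.6329)
n_1 = (+0.9454, -0.3259)
n_2 = (+0.6054, +0.7959)
n_3 = (-0.4059, +0.9139)
  (0,1): δ = 58.29°  ·
  (0,2): δ = 13.48°  ✓
  (0,3): δ = 74.68°  ·
  (1,2): δ = 108.24°  ·
  (1,3): δ = 47.03°  ·
  (2,3): δ = 118.79°  ·
antipodal pairs: 1

count = 1; pairs: (0,2)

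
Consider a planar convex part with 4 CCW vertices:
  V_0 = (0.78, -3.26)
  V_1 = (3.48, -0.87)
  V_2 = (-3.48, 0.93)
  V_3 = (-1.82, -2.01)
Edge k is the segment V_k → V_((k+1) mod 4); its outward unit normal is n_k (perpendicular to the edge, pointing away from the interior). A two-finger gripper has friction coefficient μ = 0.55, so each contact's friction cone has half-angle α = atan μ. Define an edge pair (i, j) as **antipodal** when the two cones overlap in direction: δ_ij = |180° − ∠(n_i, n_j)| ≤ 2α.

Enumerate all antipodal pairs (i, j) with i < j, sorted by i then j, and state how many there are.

count = 3; pairs: (0,1), (1,2), (1,3)

α = atan 0.55 = 28.81°;  2α = 57.62°
n_0 = (+0.6628, -0.7488)
n_1 = (+0.2504, +0.9681)
n_2 = (-0.8708, -0.4917)
n_3 = (-0.4333, -0.9013)
  (0,1): δ = 56.01°  ✓
  (0,2): δ = 77.94°  ·
  (0,3): δ = 112.81°  ·
  (1,2): δ = 46.05°  ✓
  (1,3): δ = 11.18°  ✓
  (2,3): δ = 145.13°  ·
antipodal pairs: 3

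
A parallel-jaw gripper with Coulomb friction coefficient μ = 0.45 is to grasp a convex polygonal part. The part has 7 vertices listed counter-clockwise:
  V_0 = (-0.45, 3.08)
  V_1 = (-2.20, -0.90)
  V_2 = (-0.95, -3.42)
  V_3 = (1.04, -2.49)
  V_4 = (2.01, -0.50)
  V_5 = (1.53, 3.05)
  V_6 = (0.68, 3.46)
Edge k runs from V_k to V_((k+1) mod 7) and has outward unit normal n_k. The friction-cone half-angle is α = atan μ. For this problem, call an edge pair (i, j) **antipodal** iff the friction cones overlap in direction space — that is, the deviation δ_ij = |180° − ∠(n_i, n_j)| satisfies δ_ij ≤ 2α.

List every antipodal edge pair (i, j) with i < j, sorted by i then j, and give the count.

count = 7; pairs: (0,2), (0,3), (0,4), (1,4), (1,5), (2,6), (3,6)

α = atan 0.45 = 24.23°;  2α = 48.46°
n_0 = (-0.9154, +0.4025)
n_1 = (-0.8958, -0.4444)
n_2 = (+0.4234, -0.9060)
n_3 = (+0.8989, -0.4382)
n_4 = (+0.9910, +0.1340)
n_5 = (+0.4345, +0.9007)
n_6 = (-0.3187, +0.9478)
  (0,1): δ = 129.88°  ·
  (0,2): δ = 41.22°  ✓
  (0,3): δ = 2.25°  ✓
  (0,4): δ = 31.44°  ✓
  (0,5): δ = 87.98°  ·
  (0,6): δ = 132.32°  ·
  (1,2): δ = 91.33°  ·
  (1,3): δ = 52.37°  ·
  (1,4): δ = 18.68°  ✓
  (1,5): δ = 37.87°  ✓
  (1,6): δ = 82.20°  ·
  (2,3): δ = 141.03°  ·
  (2,4): δ = 107.35°  ·
  (2,5): δ = 50.80°  ·
  (2,6): δ = 6.46°  ✓
  (3,4): δ = 146.31°  ·
  (3,5): δ = 89.76°  ·
  (3,6): δ = 45.43°  ✓
  (4,5): δ = 123.45°  ·
  (4,6): δ = 79.11°  ·
  (5,6): δ = 135.66°  ·
antipodal pairs: 7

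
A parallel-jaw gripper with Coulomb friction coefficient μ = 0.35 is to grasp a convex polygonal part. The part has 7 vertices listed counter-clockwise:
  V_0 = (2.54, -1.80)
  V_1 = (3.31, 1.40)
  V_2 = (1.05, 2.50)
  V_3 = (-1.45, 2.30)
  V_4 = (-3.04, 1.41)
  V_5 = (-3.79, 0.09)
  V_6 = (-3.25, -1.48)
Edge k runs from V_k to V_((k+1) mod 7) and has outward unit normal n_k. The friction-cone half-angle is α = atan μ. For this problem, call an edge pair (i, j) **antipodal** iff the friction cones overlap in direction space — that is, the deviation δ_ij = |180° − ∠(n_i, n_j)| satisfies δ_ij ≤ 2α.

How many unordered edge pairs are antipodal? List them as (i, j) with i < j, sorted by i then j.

α = atan 0.35 = 19.29°;  2α = 38.58°
n_0 = (+0.9722, -0.2339)
n_1 = (+0.4376, +0.8992)
n_2 = (-0.0797, +0.9968)
n_3 = (-0.4884, +0.8726)
n_4 = (-0.8695, +0.4940)
n_5 = (-0.9456, -0.3252)
n_6 = (-0.0552, -0.9985)
  (0,1): δ = 102.42°  ·
  (0,2): δ = 71.90°  ·
  (0,3): δ = 47.23°  ·
  (0,4): δ = 16.07°  ✓
  (0,5): δ = 32.51°  ✓
  (0,6): δ = 100.37°  ·
  (1,2): δ = 149.47°  ·
  (1,3): δ = 124.81°  ·
  (1,4): δ = 93.65°  ·
  (1,5): δ = 45.07°  ·
  (1,6): δ = 22.79°  ✓
  (2,3): δ = 155.34°  ·
  (2,4): δ = 124.18°  ·
  (2,5): δ = 75.59°  ·
  (2,6): δ = 7.74°  ✓
  (3,4): δ = 148.84°  ·
  (3,5): δ = 100.26°  ·
  (3,6): δ = 32.40°  ✓
  (4,5): δ = 131.41°  ·
  (4,6): δ = 63.56°  ·
  (5,6): δ = 112.14°  ·
antipodal pairs: 5

count = 5; pairs: (0,4), (0,5), (1,6), (2,6), (3,6)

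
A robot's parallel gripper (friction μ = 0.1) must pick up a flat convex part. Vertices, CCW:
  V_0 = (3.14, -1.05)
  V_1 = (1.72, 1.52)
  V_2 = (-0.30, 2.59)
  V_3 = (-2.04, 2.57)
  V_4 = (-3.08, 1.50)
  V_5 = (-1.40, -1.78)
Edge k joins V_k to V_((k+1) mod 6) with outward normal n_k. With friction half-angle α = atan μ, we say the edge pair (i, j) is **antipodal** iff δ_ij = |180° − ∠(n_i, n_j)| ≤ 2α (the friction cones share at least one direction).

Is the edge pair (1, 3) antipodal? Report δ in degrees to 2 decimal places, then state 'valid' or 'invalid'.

δ = 106.28°, invalid

α = atan 0.1 = 5.71°;  2α = 11.42°
edge 1: e_1 = (-2.02, +1.07);  n_1 = (+0.4681, +0.8837)
edge 3: e_3 = (-1.04, -1.07);  n_3 = (-0.7171, +0.6970)
∠(n_1, n_3) = 73.72°
δ = |180° − 73.72°| = 106.28°
106.28° > 2α = 11.42°  →  invalid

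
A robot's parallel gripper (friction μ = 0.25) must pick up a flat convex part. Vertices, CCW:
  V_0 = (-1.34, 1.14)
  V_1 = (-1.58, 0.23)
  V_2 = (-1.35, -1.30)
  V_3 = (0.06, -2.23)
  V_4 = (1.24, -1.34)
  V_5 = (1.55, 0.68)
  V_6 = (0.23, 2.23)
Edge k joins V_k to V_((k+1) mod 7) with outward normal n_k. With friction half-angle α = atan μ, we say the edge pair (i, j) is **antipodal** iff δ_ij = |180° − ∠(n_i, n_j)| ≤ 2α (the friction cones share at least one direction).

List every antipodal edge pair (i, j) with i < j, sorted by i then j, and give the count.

α = atan 0.25 = 14.04°;  2α = 28.07°
n_0 = (-0.9669, +0.2550)
n_1 = (-0.9889, -0.1487)
n_2 = (-0.5506, -0.8348)
n_3 = (+0.6022, -0.7984)
n_4 = (+0.9884, -0.1517)
n_5 = (+0.7613, +0.6484)
n_6 = (-0.5703, +0.8214)
  (0,1): δ = 156.68°  ·
  (0,2): δ = 108.63°  ·
  (0,3): δ = 38.20°  ·
  (0,4): δ = 6.05°  ✓
  (0,5): δ = 55.19°  ·
  (0,6): δ = 139.55°  ·
  (1,2): δ = 131.96°  ·
  (1,3): δ = 61.52°  ·
  (1,4): δ = 17.27°  ✓
  (1,5): δ = 31.87°  ·
  (1,6): δ = 116.22°  ·
  (2,3): δ = 109.57°  ·
  (2,4): δ = 65.32°  ·
  (2,5): δ = 16.17°  ✓
  (2,6): δ = 68.18°  ·
  (3,4): δ = 135.75°  ·
  (3,5): δ = 86.61°  ·
  (3,6): δ = 2.25°  ✓
  (4,5): δ = 130.86°  ·
  (4,6): δ = 46.50°  ·
  (5,6): δ = 95.65°  ·
antipodal pairs: 4

count = 4; pairs: (0,4), (1,4), (2,5), (3,6)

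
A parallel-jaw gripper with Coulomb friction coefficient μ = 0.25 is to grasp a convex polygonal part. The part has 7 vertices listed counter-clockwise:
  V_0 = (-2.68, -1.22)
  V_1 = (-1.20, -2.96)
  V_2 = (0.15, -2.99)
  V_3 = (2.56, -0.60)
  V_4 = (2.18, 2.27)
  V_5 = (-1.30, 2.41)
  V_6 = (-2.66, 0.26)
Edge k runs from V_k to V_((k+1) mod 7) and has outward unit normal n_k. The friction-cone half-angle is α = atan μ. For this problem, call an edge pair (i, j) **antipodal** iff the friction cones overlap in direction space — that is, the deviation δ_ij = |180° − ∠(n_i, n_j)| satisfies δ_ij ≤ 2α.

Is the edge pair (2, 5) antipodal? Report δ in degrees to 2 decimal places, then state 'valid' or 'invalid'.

δ = 12.92°, valid

α = atan 0.25 = 14.04°;  2α = 28.07°
edge 2: e_2 = (+2.41, +2.39);  n_2 = (+0.7042, -0.7100)
edge 5: e_5 = (-1.36, -2.15);  n_5 = (-0.8451, +0.5346)
∠(n_2, n_5) = 167.08°
δ = |180° − 167.08°| = 12.92°
12.92° ≤ 2α = 28.07°  →  valid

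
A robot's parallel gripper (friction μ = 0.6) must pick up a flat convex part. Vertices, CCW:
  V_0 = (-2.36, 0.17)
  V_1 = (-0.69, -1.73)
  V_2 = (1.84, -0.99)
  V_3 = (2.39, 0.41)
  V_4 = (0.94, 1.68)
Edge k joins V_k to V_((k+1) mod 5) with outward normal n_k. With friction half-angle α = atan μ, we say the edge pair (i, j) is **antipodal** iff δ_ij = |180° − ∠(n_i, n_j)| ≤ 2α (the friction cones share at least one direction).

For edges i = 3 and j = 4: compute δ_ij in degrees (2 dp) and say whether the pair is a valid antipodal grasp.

δ = 114.20°, invalid

α = atan 0.6 = 30.96°;  2α = 61.93°
edge 3: e_3 = (-1.45, +1.27);  n_3 = (+0.6589, +0.7523)
edge 4: e_4 = (-3.30, -1.51);  n_4 = (-0.4161, +0.9093)
∠(n_3, n_4) = 65.80°
δ = |180° − 65.80°| = 114.20°
114.20° > 2α = 61.93°  →  invalid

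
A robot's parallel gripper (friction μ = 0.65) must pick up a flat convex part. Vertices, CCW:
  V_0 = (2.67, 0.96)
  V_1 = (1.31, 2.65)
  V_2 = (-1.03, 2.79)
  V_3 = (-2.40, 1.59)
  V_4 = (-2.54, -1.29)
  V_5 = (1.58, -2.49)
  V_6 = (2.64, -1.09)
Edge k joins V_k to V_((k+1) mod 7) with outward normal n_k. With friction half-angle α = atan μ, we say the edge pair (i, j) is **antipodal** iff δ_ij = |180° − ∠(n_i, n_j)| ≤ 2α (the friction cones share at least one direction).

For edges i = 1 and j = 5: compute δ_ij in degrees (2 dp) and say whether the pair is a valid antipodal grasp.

α = atan 0.65 = 33.02°;  2α = 66.05°
edge 1: e_1 = (-2.34, +0.14);  n_1 = (+0.0597, +0.9982)
edge 5: e_5 = (+1.06, +1.40);  n_5 = (+0.7973, -0.6036)
∠(n_1, n_5) = 123.71°
δ = |180° − 123.71°| = 56.29°
56.29° ≤ 2α = 66.05°  →  valid

δ = 56.29°, valid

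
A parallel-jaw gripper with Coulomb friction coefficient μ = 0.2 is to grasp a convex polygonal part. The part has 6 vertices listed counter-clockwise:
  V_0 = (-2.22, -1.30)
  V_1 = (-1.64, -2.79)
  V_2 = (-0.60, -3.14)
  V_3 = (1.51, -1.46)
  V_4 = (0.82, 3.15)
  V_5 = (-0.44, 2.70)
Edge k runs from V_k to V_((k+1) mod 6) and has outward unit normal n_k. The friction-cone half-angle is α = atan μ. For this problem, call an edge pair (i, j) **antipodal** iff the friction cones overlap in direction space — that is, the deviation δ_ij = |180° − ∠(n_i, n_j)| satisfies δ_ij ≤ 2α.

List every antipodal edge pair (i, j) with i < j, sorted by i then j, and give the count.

α = atan 0.2 = 11.31°;  2α = 22.62°
n_0 = (-0.9319, -0.3627)
n_1 = (-0.3190, -0.9478)
n_2 = (+0.6229, -0.7823)
n_3 = (+0.9890, +0.1480)
n_4 = (-0.3363, +0.9417)
n_5 = (-0.9136, +0.4066)
  (0,1): δ = 129.87°  ·
  (0,2): δ = 72.74°  ·
  (0,3): δ = 12.76°  ✓
  (0,4): δ = 88.38°  ·
  (0,5): δ = 134.74°  ·
  (1,2): δ = 122.87°  ·
  (1,3): δ = 62.89°  ·
  (1,4): δ = 38.25°  ·
  (1,5): δ = 84.61°  ·
  (2,3): δ = 120.01°  ·
  (2,4): δ = 18.87°  ✓
  (2,5): δ = 27.48°  ·
  (3,4): δ = 78.86°  ·
  (3,5): δ = 32.50°  ·
  (4,5): δ = 133.64°  ·
antipodal pairs: 2

count = 2; pairs: (0,3), (2,4)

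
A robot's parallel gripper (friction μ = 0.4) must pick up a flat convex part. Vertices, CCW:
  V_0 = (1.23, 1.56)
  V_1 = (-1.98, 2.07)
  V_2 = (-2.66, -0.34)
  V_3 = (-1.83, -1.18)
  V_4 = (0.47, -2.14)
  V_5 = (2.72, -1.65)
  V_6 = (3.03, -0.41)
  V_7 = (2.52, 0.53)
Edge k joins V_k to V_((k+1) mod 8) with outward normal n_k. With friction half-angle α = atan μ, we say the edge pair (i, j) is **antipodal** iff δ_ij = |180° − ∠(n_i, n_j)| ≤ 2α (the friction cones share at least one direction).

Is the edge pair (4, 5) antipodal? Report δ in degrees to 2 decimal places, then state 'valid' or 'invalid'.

α = atan 0.4 = 21.80°;  2α = 43.60°
edge 4: e_4 = (+2.25, +0.49);  n_4 = (+0.2128, -0.9771)
edge 5: e_5 = (+0.31, +1.24);  n_5 = (+0.9701, -0.2425)
∠(n_4, n_5) = 63.68°
δ = |180° − 63.68°| = 116.32°
116.32° > 2α = 43.60°  →  invalid

δ = 116.32°, invalid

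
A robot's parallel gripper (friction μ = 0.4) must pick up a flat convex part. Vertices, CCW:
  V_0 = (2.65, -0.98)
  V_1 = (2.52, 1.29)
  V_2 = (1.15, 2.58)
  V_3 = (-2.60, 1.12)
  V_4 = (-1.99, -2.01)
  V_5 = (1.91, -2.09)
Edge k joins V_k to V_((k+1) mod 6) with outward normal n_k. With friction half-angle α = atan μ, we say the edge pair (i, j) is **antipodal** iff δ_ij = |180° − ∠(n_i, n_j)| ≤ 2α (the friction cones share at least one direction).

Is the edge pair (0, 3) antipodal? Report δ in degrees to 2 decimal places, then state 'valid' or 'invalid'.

δ = 7.75°, valid

α = atan 0.4 = 21.80°;  2α = 43.60°
edge 0: e_0 = (-0.13, +2.27);  n_0 = (+0.9984, +0.0572)
edge 3: e_3 = (+0.61, -3.13);  n_3 = (-0.9815, -0.1913)
∠(n_0, n_3) = 172.25°
δ = |180° − 172.25°| = 7.75°
7.75° ≤ 2α = 43.60°  →  valid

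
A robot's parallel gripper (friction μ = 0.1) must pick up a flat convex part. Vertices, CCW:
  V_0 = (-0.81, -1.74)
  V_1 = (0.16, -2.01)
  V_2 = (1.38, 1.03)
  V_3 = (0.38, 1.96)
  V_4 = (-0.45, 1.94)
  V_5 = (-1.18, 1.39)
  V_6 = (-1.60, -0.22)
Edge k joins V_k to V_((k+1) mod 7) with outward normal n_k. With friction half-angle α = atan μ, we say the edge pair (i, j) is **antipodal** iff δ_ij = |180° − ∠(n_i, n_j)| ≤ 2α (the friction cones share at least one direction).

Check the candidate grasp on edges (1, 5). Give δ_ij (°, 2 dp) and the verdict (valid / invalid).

δ = 7.25°, valid

α = atan 0.1 = 5.71°;  2α = 11.42°
edge 1: e_1 = (+1.22, +3.04);  n_1 = (+0.9281, -0.3724)
edge 5: e_5 = (-0.42, -1.61);  n_5 = (-0.9676, +0.2524)
∠(n_1, n_5) = 172.75°
δ = |180° − 172.75°| = 7.25°
7.25° ≤ 2α = 11.42°  →  valid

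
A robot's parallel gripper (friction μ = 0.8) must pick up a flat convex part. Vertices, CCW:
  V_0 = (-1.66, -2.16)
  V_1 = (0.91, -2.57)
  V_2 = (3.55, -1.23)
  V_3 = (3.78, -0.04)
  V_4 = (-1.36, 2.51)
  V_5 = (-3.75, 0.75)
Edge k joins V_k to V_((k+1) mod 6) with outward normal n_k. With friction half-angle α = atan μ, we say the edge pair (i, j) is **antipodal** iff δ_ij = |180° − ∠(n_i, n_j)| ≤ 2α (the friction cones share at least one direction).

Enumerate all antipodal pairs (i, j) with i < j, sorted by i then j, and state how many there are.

count = 7; pairs: (0,3), (0,4), (1,3), (1,4), (2,4), (2,5), (3,5)

α = atan 0.8 = 38.66°;  2α = 77.32°
n_0 = (-0.1575, -0.9875)
n_1 = (+0.4526, -0.8917)
n_2 = (+0.9818, -0.1898)
n_3 = (+0.4444, +0.8958)
n_4 = (-0.5930, +0.8052)
n_5 = (-0.8122, -0.5833)
  (0,1): δ = 144.02°  ·
  (0,2): δ = 91.87°  ·
  (0,3): δ = 17.32°  ✓
  (0,4): δ = 45.43°  ✓
  (0,5): δ = 134.75°  ·
  (1,2): δ = 127.85°  ·
  (1,3): δ = 53.30°  ✓
  (1,4): δ = 9.46°  ✓
  (1,5): δ = 98.78°  ·
  (2,3): δ = 105.45°  ·
  (2,4): δ = 42.69°  ✓
  (2,5): δ = 46.63°  ✓
  (3,4): δ = 117.25°  ·
  (3,5): δ = 27.93°  ✓
  (4,5): δ = 90.68°  ·
antipodal pairs: 7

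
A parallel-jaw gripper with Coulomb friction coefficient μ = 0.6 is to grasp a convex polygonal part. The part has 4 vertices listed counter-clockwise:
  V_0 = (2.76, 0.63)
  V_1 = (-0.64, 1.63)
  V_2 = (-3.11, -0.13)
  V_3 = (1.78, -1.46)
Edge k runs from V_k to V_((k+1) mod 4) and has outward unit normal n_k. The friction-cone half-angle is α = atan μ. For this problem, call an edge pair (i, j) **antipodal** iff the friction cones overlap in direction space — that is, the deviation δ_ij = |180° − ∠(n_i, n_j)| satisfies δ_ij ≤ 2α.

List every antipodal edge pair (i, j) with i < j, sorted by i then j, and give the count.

count = 3; pairs: (0,2), (1,2), (1,3)

α = atan 0.6 = 30.96°;  2α = 61.93°
n_0 = (+0.2822, +0.9594)
n_1 = (-0.5803, +0.8144)
n_2 = (-0.2624, -0.9649)
n_3 = (+0.9054, -0.4245)
  (0,1): δ = 128.14°  ·
  (0,2): δ = 1.17°  ✓
  (0,3): δ = 81.27°  ·
  (1,2): δ = 50.69°  ✓
  (1,3): δ = 29.41°  ✓
  (2,3): δ = 99.91°  ·
antipodal pairs: 3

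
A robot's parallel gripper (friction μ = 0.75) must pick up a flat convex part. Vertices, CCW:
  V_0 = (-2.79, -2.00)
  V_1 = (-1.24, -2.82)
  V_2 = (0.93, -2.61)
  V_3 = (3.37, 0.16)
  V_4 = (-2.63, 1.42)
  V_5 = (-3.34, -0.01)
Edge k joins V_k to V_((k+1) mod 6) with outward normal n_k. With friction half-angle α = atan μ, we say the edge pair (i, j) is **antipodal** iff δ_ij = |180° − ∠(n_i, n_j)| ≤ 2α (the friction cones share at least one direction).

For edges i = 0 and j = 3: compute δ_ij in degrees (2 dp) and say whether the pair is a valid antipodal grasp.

δ = 16.02°, valid

α = atan 0.75 = 36.87°;  2α = 73.74°
edge 0: e_0 = (+1.55, -0.82);  n_0 = (-0.4676, -0.8839)
edge 3: e_3 = (-6.00, +1.26);  n_3 = (+0.2055, +0.9787)
∠(n_0, n_3) = 163.98°
δ = |180° − 163.98°| = 16.02°
16.02° ≤ 2α = 73.74°  →  valid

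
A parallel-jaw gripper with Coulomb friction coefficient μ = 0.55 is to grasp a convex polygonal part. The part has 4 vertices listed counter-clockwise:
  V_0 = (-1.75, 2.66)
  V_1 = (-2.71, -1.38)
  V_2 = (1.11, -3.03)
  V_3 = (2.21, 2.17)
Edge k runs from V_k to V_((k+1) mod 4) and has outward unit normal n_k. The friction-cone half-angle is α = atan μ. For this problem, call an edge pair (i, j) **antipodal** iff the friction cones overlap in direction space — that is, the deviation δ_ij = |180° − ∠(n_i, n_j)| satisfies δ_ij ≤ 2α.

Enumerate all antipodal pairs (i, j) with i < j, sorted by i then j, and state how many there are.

count = 2; pairs: (0,2), (1,3)

α = atan 0.55 = 28.81°;  2α = 57.62°
n_0 = (-0.9729, +0.2312)
n_1 = (-0.3965, -0.9180)
n_2 = (+0.9783, -0.2070)
n_3 = (+0.1228, +0.9924)
  (0,1): δ = 99.99°  ·
  (0,2): δ = 1.42°  ✓
  (0,3): δ = 96.31°  ·
  (1,2): δ = 78.58°  ·
  (1,3): δ = 16.31°  ✓
  (2,3): δ = 85.11°  ·
antipodal pairs: 2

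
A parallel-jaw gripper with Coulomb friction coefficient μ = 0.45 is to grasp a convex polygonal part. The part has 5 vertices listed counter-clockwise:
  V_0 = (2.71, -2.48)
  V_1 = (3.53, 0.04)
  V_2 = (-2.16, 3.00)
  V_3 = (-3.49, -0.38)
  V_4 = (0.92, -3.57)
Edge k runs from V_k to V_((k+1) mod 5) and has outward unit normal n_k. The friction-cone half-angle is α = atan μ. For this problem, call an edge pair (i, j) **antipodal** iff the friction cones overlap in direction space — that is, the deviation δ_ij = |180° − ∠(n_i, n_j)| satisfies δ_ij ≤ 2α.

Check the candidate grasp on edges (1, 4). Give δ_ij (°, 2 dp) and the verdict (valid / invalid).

α = atan 0.45 = 24.23°;  2α = 48.46°
edge 1: e_1 = (-5.69, +2.96);  n_1 = (+0.4615, +0.8871)
edge 4: e_4 = (+1.79, +1.09);  n_4 = (+0.5201, -0.8541)
∠(n_1, n_4) = 121.18°
δ = |180° − 121.18°| = 58.82°
58.82° > 2α = 48.46°  →  invalid

δ = 58.82°, invalid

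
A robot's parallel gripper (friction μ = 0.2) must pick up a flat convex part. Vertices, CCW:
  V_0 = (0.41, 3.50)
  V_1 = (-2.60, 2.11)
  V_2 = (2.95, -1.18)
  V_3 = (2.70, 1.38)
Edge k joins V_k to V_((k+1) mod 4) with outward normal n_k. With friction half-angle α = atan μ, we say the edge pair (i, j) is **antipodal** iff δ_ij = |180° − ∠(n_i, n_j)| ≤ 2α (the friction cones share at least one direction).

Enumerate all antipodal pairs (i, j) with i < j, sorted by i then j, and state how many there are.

count = 1; pairs: (1,3)

α = atan 0.2 = 11.31°;  2α = 22.62°
n_0 = (-0.4192, +0.9079)
n_1 = (-0.5099, -0.8602)
n_2 = (+0.9953, +0.0972)
n_3 = (+0.6793, +0.7338)
  (0,1): δ = 55.45°  ·
  (0,2): δ = 70.79°  ·
  (0,3): δ = 112.42°  ·
  (1,2): δ = 53.76°  ·
  (1,3): δ = 12.13°  ✓
  (2,3): δ = 138.37°  ·
antipodal pairs: 1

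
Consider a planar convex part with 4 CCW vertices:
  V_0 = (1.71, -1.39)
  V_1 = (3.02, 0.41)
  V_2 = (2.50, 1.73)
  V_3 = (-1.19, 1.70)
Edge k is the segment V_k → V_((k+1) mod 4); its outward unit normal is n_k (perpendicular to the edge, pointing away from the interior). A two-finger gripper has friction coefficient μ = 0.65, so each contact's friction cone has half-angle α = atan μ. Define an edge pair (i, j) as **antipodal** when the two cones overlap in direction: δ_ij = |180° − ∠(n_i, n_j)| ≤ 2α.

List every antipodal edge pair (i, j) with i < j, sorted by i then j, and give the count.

α = atan 0.65 = 33.02°;  2α = 66.05°
n_0 = (+0.8085, -0.5884)
n_1 = (+0.9304, +0.3665)
n_2 = (-0.0081, +1.0000)
n_3 = (-0.7292, -0.6843)
  (0,1): δ = 122.45°  ·
  (0,2): δ = 53.49°  ✓
  (0,3): δ = 79.23°  ·
  (1,2): δ = 111.04°  ·
  (1,3): δ = 21.68°  ✓
  (2,3): δ = 47.28°  ✓
antipodal pairs: 3

count = 3; pairs: (0,2), (1,3), (2,3)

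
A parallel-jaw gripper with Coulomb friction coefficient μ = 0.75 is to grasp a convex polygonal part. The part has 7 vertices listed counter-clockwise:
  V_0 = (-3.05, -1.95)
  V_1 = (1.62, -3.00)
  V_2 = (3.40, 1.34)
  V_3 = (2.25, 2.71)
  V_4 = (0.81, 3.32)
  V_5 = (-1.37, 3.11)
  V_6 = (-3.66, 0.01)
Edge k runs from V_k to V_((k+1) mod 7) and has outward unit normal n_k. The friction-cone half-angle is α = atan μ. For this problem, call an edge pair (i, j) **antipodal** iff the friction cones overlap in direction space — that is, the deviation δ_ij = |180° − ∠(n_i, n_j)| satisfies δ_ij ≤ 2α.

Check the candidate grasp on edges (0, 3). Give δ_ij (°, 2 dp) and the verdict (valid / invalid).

α = atan 0.75 = 36.87°;  2α = 73.74°
edge 0: e_0 = (+4.67, -1.05);  n_0 = (-0.2194, -0.9756)
edge 3: e_3 = (-1.44, +0.61);  n_3 = (+0.3901, +0.9208)
∠(n_0, n_3) = 169.71°
δ = |180° − 169.71°| = 10.29°
10.29° ≤ 2α = 73.74°  →  valid

δ = 10.29°, valid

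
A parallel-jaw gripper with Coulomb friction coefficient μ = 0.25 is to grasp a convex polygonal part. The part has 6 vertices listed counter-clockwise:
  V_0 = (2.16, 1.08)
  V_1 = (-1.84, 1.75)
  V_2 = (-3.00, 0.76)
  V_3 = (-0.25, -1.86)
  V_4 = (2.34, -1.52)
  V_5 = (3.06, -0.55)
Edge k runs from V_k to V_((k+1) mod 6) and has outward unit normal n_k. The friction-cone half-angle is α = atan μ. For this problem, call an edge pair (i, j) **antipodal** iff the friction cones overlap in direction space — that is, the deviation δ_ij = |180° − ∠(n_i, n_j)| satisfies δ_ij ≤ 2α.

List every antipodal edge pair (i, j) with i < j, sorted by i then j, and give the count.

α = atan 0.25 = 14.04°;  2α = 28.07°
n_0 = (+0.1652, +0.9863)
n_1 = (-0.6492, +0.7606)
n_2 = (-0.6898, -0.7240)
n_3 = (+0.1302, -0.9915)
n_4 = (+0.8030, -0.5960)
n_5 = (+0.8754, +0.4834)
  (0,1): δ = 130.01°  ·
  (0,2): δ = 34.10°  ·
  (0,3): δ = 16.99°  ✓
  (0,4): δ = 62.92°  ·
  (0,5): δ = 128.41°  ·
  (1,2): δ = 84.09°  ·
  (1,3): δ = 33.00°  ·
  (1,4): δ = 12.94°  ✓
  (1,5): δ = 78.43°  ·
  (2,3): δ = 128.91°  ·
  (2,4): δ = 82.97°  ·
  (2,5): δ = 17.48°  ✓
  (3,4): δ = 134.06°  ·
  (3,5): δ = 68.57°  ·
  (4,5): δ = 114.51°  ·
antipodal pairs: 3

count = 3; pairs: (0,3), (1,4), (2,5)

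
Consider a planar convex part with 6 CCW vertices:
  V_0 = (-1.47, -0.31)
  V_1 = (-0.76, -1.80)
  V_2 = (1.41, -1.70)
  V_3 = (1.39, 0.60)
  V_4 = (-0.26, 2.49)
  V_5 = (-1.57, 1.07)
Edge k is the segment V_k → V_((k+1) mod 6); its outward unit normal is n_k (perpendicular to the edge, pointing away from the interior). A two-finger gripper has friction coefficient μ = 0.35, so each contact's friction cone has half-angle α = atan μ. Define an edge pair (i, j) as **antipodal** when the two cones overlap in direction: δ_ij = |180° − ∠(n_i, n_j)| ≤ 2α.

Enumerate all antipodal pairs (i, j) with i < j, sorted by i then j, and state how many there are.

α = atan 0.35 = 19.29°;  2α = 38.58°
n_0 = (-0.9027, -0.4302)
n_1 = (+0.0460, -0.9989)
n_2 = (+1.0000, +0.0087)
n_3 = (+0.7533, +0.6577)
n_4 = (-0.7350, +0.6781)
n_5 = (-0.9974, -0.0723)
  (0,1): δ = 112.84°  ·
  (0,2): δ = 24.98°  ✓
  (0,3): δ = 15.64°  ✓
  (0,4): δ = 111.83°  ·
  (0,5): δ = 158.67°  ·
  (1,2): δ = 92.14°  ·
  (1,3): δ = 51.52°  ·
  (1,4): δ = 44.67°  ·
  (1,5): δ = 91.51°  ·
  (2,3): δ = 139.38°  ·
  (2,4): δ = 43.19°  ·
  (2,5): δ = 3.65°  ✓
  (3,4): δ = 83.81°  ·
  (3,5): δ = 36.98°  ✓
  (4,5): δ = 133.16°  ·
antipodal pairs: 4

count = 4; pairs: (0,2), (0,3), (2,5), (3,5)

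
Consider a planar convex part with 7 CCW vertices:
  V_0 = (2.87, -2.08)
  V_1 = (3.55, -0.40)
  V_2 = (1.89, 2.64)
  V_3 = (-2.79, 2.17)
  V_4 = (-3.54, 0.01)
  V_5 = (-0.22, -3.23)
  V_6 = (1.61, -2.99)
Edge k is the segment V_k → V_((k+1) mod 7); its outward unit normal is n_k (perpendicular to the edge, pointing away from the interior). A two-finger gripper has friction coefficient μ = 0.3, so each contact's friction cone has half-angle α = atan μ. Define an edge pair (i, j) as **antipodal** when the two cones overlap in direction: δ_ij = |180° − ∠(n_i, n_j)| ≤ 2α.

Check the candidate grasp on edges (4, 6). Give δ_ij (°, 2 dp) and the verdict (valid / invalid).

α = atan 0.3 = 16.70°;  2α = 33.40°
edge 4: e_4 = (+3.32, -3.24);  n_4 = (-0.6984, -0.7157)
edge 6: e_6 = (+1.26, +0.91);  n_6 = (+0.5855, -0.8107)
∠(n_4, n_6) = 80.14°
δ = |180° − 80.14°| = 99.86°
99.86° > 2α = 33.40°  →  invalid

δ = 99.86°, invalid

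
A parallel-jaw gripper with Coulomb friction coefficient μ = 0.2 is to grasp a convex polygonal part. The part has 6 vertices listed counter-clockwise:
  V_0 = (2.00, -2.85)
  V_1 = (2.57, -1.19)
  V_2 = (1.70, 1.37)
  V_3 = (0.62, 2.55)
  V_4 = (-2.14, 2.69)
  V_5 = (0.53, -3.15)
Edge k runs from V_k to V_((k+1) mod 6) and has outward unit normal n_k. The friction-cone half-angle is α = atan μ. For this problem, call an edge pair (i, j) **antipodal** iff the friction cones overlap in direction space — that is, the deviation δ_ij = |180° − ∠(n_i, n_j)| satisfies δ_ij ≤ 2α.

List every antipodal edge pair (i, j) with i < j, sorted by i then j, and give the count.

α = atan 0.2 = 11.31°;  2α = 22.62°
n_0 = (+0.9458, -0.3248)
n_1 = (+0.9468, +0.3218)
n_2 = (+0.7377, +0.6752)
n_3 = (+0.0507, +0.9987)
n_4 = (-0.9095, -0.4158)
n_5 = (+0.2000, -0.9798)
  (0,1): δ = 142.28°  ·
  (0,2): δ = 118.58°  ·
  (0,3): δ = 73.95°  ·
  (0,4): δ = 43.52°  ·
  (0,5): δ = 120.49°  ·
  (1,2): δ = 156.30°  ·
  (1,3): δ = 111.67°  ·
  (1,4): δ = 5.80°  ✓
  (1,5): δ = 82.76°  ·
  (2,3): δ = 135.37°  ·
  (2,4): δ = 17.90°  ✓
  (2,5): δ = 59.07°  ·
  (3,4): δ = 62.53°  ·
  (3,5): δ = 14.44°  ✓
  (4,5): δ = 103.03°  ·
antipodal pairs: 3

count = 3; pairs: (1,4), (2,4), (3,5)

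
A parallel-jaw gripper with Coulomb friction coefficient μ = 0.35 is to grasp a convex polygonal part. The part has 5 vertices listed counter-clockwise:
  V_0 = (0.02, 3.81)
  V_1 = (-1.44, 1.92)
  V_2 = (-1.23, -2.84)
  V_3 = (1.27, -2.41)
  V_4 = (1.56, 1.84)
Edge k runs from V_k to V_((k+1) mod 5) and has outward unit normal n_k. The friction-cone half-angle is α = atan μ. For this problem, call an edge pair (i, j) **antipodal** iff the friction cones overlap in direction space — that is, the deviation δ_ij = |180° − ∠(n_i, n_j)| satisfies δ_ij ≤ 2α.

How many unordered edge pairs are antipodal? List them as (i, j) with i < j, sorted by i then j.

α = atan 0.35 = 19.29°;  2α = 38.58°
n_0 = (-0.7914, +0.6113)
n_1 = (-0.9990, -0.0441)
n_2 = (+0.1695, -0.9855)
n_3 = (+0.9977, -0.0681)
n_4 = (+0.7878, +0.6159)
  (0,1): δ = 139.79°  ·
  (0,2): δ = 42.56°  ·
  (0,3): δ = 33.78°  ✓
  (0,4): δ = 75.70°  ·
  (1,2): δ = 82.77°  ·
  (1,3): δ = 6.43°  ✓
  (1,4): δ = 35.49°  ✓
  (2,3): δ = 103.66°  ·
  (2,4): δ = 61.74°  ·
  (3,4): δ = 138.08°  ·
antipodal pairs: 3

count = 3; pairs: (0,3), (1,3), (1,4)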